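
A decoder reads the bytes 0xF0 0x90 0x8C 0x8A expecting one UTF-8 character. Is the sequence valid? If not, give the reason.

Leading byte 0xF0 = 11110000 → 4-byte form.
Continuation bytes 0x90=10010000, 0x8C=10001100, 0x8A=10001010 all match 10xxxxxx.
Decoded value 0x1030A is ≥ 0x10000 (shortest form) and not a surrogate.

valid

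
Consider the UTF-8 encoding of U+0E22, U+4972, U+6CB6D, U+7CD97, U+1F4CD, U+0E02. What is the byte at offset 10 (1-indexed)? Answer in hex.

1-indexed offset 10 is 0-indexed offset 9.
U+0E22 → 3-byte form E0 B8 A2 at offsets 0–2.
U+4972 → 3-byte form E4 A5 B2 at offsets 3–5.
U+6CB6D → 4-byte form F1 AC AD AD at offsets 6–9.
Offset 9 falls in char 3's range; it's byte 4 of F1 AC AD AD = 0xAD.

0xAD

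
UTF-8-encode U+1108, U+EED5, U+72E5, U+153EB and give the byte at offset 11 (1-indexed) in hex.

0x95

1-indexed offset 11 is 0-indexed offset 10.
U+1108 → 3-byte form E1 84 88 at offsets 0–2.
U+EED5 → 3-byte form EE BB 95 at offsets 3–5.
U+72E5 → 3-byte form E7 8B A5 at offsets 6–8.
U+153EB → 4-byte form F0 95 8F AB at offsets 9–12.
Offset 10 falls in char 4's range; it's byte 2 of F0 95 8F AB = 0x95.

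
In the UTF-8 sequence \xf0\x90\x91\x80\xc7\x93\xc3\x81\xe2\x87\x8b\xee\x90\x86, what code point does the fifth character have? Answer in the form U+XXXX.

Offset 0: leading byte 0xF0 = 11110000 → 4-byte char #1 = F0 90 91 80.
Offset 4: leading byte 0xC7 = 11000111 → 2-byte char #2 = C7 93.
Offset 6: leading byte 0xC3 = 11000011 → 2-byte char #3 = C3 81.
Offset 8: leading byte 0xE2 = 11100010 → 3-byte char #4 = E2 87 8B.
Offset 11: leading byte 0xEE = 11101110 → 3-byte char #5 = EE 90 86.
Leading byte 0xEE = 11101110 matches 1110xxxx → 3-byte sequence.
Byte 1: 0xEE = 11101110, payload 1110 (4 bits).
Byte 2: 0x90 = 10010000 (10xxxxxx ✓), payload 010000.
Byte 3: 0x86 = 10000110 (10xxxxxx ✓), payload 000110.
Concatenate: 1110010000000110 = 0xE406 (16 bits → U+E406).

U+E406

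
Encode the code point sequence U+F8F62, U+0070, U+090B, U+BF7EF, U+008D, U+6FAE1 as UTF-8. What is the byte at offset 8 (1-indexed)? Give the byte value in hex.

0x8B

1-indexed offset 8 is 0-indexed offset 7.
U+F8F62 → 4-byte form F3 B8 BD A2 at offsets 0–3.
U+0070 → 1-byte form 70 at offsets 4–4.
U+090B → 3-byte form E0 A4 8B at offsets 5–7.
Offset 7 falls in char 3's range; it's byte 3 of E0 A4 8B = 0x8B.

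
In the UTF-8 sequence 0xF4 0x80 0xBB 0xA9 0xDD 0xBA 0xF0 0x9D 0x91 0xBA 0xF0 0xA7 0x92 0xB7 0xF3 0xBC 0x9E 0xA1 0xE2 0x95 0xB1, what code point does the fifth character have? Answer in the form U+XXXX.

U+FC7A1

Offset 0: leading byte 0xF4 = 11110100 → 4-byte char #1 = F4 80 BB A9.
Offset 4: leading byte 0xDD = 11011101 → 2-byte char #2 = DD BA.
Offset 6: leading byte 0xF0 = 11110000 → 4-byte char #3 = F0 9D 91 BA.
Offset 10: leading byte 0xF0 = 11110000 → 4-byte char #4 = F0 A7 92 B7.
Offset 14: leading byte 0xF3 = 11110011 → 4-byte char #5 = F3 BC 9E A1.
Leading byte 0xF3 = 11110011 matches 11110xxx → 4-byte sequence.
Byte 1: 0xF3 = 11110011, payload 011 (3 bits).
Byte 2: 0xBC = 10111100 (10xxxxxx ✓), payload 111100.
Byte 3: 0x9E = 10011110 (10xxxxxx ✓), payload 011110.
Byte 4: 0xA1 = 10100001 (10xxxxxx ✓), payload 100001.
Concatenate: 011111100011110100001 = 0xFC7A1 (21 bits → U+FC7A1).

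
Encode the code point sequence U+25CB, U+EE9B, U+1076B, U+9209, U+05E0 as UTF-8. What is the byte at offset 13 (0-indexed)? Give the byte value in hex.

0xD7

U+25CB → 3-byte form E2 97 8B at offsets 0–2.
U+EE9B → 3-byte form EE BA 9B at offsets 3–5.
U+1076B → 4-byte form F0 90 9D AB at offsets 6–9.
U+9209 → 3-byte form E9 88 89 at offsets 10–12.
U+05E0 → 2-byte form D7 A0 at offsets 13–14.
Offset 13 falls in char 5's range; it's byte 1 of D7 A0 = 0xD7.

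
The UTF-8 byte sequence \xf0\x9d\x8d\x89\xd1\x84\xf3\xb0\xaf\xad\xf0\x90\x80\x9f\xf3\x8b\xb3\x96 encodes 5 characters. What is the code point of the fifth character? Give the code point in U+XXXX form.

U+CBCD6

Offset 0: leading byte 0xF0 = 11110000 → 4-byte char #1 = F0 9D 8D 89.
Offset 4: leading byte 0xD1 = 11010001 → 2-byte char #2 = D1 84.
Offset 6: leading byte 0xF3 = 11110011 → 4-byte char #3 = F3 B0 AF AD.
Offset 10: leading byte 0xF0 = 11110000 → 4-byte char #4 = F0 90 80 9F.
Offset 14: leading byte 0xF3 = 11110011 → 4-byte char #5 = F3 8B B3 96.
Leading byte 0xF3 = 11110011 matches 11110xxx → 4-byte sequence.
Byte 1: 0xF3 = 11110011, payload 011 (3 bits).
Byte 2: 0x8B = 10001011 (10xxxxxx ✓), payload 001011.
Byte 3: 0xB3 = 10110011 (10xxxxxx ✓), payload 110011.
Byte 4: 0x96 = 10010110 (10xxxxxx ✓), payload 010110.
Concatenate: 011001011110011010110 = 0xCBCD6 (21 bits → U+CBCD6).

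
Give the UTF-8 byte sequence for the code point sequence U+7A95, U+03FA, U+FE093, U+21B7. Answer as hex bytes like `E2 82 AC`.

E7 AA 95 CF BA F3 BE 82 93 E2 86 B7

U+7A95: 3-byte form → E7 AA 95.
U+03FA: 2-byte form → CF BA.
U+FE093: 4-byte form → F3 BE 82 93.
U+21B7: 3-byte form → E2 86 B7.
Concatenated (12 bytes): E7 AA 95 CF BA F3 BE 82 93 E2 86 B7.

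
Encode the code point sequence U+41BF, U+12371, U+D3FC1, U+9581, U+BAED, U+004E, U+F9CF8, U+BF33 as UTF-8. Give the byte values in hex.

E4 86 BF F0 92 8D B1 F3 93 BF 81 E9 96 81 EB AB AD 4E F3 B9 B3 B8 EB BC B3

U+41BF: 3-byte form → E4 86 BF.
U+12371: 4-byte form → F0 92 8D B1.
U+D3FC1: 4-byte form → F3 93 BF 81.
U+9581: 3-byte form → E9 96 81.
U+BAED: 3-byte form → EB AB AD.
U+004E: 1-byte form → 4E.
U+F9CF8: 4-byte form → F3 B9 B3 B8.
U+BF33: 3-byte form → EB BC B3.
Concatenated (25 bytes): E4 86 BF F0 92 8D B1 F3 93 BF 81 E9 96 81 EB AB AD 4E F3 B9 B3 B8 EB BC B3.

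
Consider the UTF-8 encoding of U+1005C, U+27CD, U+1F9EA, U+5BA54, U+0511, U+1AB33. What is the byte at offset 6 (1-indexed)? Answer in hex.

1-indexed offset 6 is 0-indexed offset 5.
U+1005C → 4-byte form F0 90 81 9C at offsets 0–3.
U+27CD → 3-byte form E2 9F 8D at offsets 4–6.
Offset 5 falls in char 2's range; it's byte 2 of E2 9F 8D = 0x9F.

0x9F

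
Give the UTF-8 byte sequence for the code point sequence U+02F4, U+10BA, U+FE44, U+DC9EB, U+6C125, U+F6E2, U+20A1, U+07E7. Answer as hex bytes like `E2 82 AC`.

U+02F4: 2-byte form → CB B4.
U+10BA: 3-byte form → E1 82 BA.
U+FE44: 3-byte form → EF B9 84.
U+DC9EB: 4-byte form → F3 9C A7 AB.
U+6C125: 4-byte form → F1 AC 84 A5.
U+F6E2: 3-byte form → EF 9B A2.
U+20A1: 3-byte form → E2 82 A1.
U+07E7: 2-byte form → DF A7.
Concatenated (24 bytes): CB B4 E1 82 BA EF B9 84 F3 9C A7 AB F1 AC 84 A5 EF 9B A2 E2 82 A1 DF A7.

CB B4 E1 82 BA EF B9 84 F3 9C A7 AB F1 AC 84 A5 EF 9B A2 E2 82 A1 DF A7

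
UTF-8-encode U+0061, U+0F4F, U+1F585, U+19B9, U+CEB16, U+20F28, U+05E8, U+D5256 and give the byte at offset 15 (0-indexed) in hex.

0xF0

U+0061 → 1-byte form 61 at offsets 0–0.
U+0F4F → 3-byte form E0 BD 8F at offsets 1–3.
U+1F585 → 4-byte form F0 9F 96 85 at offsets 4–7.
U+19B9 → 3-byte form E1 A6 B9 at offsets 8–10.
U+CEB16 → 4-byte form F3 8E AC 96 at offsets 11–14.
U+20F28 → 4-byte form F0 A0 BC A8 at offsets 15–18.
Offset 15 falls in char 6's range; it's byte 1 of F0 A0 BC A8 = 0xF0.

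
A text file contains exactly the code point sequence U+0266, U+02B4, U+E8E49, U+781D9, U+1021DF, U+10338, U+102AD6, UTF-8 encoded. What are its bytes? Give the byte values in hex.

C9 A6 CA B4 F3 A8 B9 89 F1 B8 87 99 F4 82 87 9F F0 90 8C B8 F4 82 AB 96

U+0266: 2-byte form → C9 A6.
U+02B4: 2-byte form → CA B4.
U+E8E49: 4-byte form → F3 A8 B9 89.
U+781D9: 4-byte form → F1 B8 87 99.
U+1021DF: 4-byte form → F4 82 87 9F.
U+10338: 4-byte form → F0 90 8C B8.
U+102AD6: 4-byte form → F4 82 AB 96.
Concatenated (24 bytes): C9 A6 CA B4 F3 A8 B9 89 F1 B8 87 99 F4 82 87 9F F0 90 8C B8 F4 82 AB 96.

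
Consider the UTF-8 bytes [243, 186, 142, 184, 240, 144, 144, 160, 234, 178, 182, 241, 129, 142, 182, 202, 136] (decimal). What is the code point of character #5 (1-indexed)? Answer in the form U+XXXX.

Offset 0: leading byte 0xF3 = 11110011 → 4-byte char #1 = F3 BA 8E B8.
Offset 4: leading byte 0xF0 = 11110000 → 4-byte char #2 = F0 90 90 A0.
Offset 8: leading byte 0xEA = 11101010 → 3-byte char #3 = EA B2 B6.
Offset 11: leading byte 0xF1 = 11110001 → 4-byte char #4 = F1 81 8E B6.
Offset 15: leading byte 0xCA = 11001010 → 2-byte char #5 = CA 88.
Leading byte 0xCA = 11001010 matches 110xxxxx → 2-byte sequence.
Byte 1: 0xCA = 11001010, payload 01010 (5 bits).
Byte 2: 0x88 = 10001000 (10xxxxxx ✓), payload 001000.
Concatenate: 01010001000 = 0x288 (11 bits → U+0288).

U+0288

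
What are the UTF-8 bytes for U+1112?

U+1112 = 0x1112 = 4370 decimal. In range U+0800–U+FFFF → 3-byte form: 1110xxxx 10xxxxxx 10xxxxxx.
Binary (16 bits): 0001000100010010.
Split 4+6+6: 0001 | 000100 | 010010.
Byte 1: 11100001 = 0xE1.
Byte 2: 10000100 = 0x84.
Byte 3: 10010010 = 0x92.

E1 84 92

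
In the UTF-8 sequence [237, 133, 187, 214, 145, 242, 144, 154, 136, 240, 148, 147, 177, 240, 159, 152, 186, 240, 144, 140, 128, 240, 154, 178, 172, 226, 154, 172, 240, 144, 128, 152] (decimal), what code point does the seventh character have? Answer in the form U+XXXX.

Offset 0: leading byte 0xED = 11101101 → 3-byte char #1 = ED 85 BB.
Offset 3: leading byte 0xD6 = 11010110 → 2-byte char #2 = D6 91.
Offset 5: leading byte 0xF2 = 11110010 → 4-byte char #3 = F2 90 9A 88.
Offset 9: leading byte 0xF0 = 11110000 → 4-byte char #4 = F0 94 93 B1.
Offset 13: leading byte 0xF0 = 11110000 → 4-byte char #5 = F0 9F 98 BA.
Offset 17: leading byte 0xF0 = 11110000 → 4-byte char #6 = F0 90 8C 80.
Offset 21: leading byte 0xF0 = 11110000 → 4-byte char #7 = F0 9A B2 AC.
Leading byte 0xF0 = 11110000 matches 11110xxx → 4-byte sequence.
Byte 1: 0xF0 = 11110000, payload 000 (3 bits).
Byte 2: 0x9A = 10011010 (10xxxxxx ✓), payload 011010.
Byte 3: 0xB2 = 10110010 (10xxxxxx ✓), payload 110010.
Byte 4: 0xAC = 10101100 (10xxxxxx ✓), payload 101100.
Concatenate: 000011010110010101100 = 0x1ACAC (21 bits → U+1ACAC).

U+1ACAC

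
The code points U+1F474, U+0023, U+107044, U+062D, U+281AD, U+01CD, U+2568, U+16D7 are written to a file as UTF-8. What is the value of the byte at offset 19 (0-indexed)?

U+1F474 → 4-byte form F0 9F 91 B4 at offsets 0–3.
U+0023 → 1-byte form 23 at offsets 4–4.
U+107044 → 4-byte form F4 87 81 84 at offsets 5–8.
U+062D → 2-byte form D8 AD at offsets 9–10.
U+281AD → 4-byte form F0 A8 86 AD at offsets 11–14.
U+01CD → 2-byte form C7 8D at offsets 15–16.
U+2568 → 3-byte form E2 95 A8 at offsets 17–19.
Offset 19 falls in char 7's range; it's byte 3 of E2 95 A8 = 0xA8.

0xA8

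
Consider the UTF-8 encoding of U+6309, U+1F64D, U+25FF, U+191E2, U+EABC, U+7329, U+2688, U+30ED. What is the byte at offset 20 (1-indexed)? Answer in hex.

0xA9

1-indexed offset 20 is 0-indexed offset 19.
U+6309 → 3-byte form E6 8C 89 at offsets 0–2.
U+1F64D → 4-byte form F0 9F 99 8D at offsets 3–6.
U+25FF → 3-byte form E2 97 BF at offsets 7–9.
U+191E2 → 4-byte form F0 99 87 A2 at offsets 10–13.
U+EABC → 3-byte form EE AA BC at offsets 14–16.
U+7329 → 3-byte form E7 8C A9 at offsets 17–19.
Offset 19 falls in char 6's range; it's byte 3 of E7 8C A9 = 0xA9.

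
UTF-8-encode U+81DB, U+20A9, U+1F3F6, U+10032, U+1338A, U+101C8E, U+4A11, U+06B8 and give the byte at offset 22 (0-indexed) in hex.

0xE4

U+81DB → 3-byte form E8 87 9B at offsets 0–2.
U+20A9 → 3-byte form E2 82 A9 at offsets 3–5.
U+1F3F6 → 4-byte form F0 9F 8F B6 at offsets 6–9.
U+10032 → 4-byte form F0 90 80 B2 at offsets 10–13.
U+1338A → 4-byte form F0 93 8E 8A at offsets 14–17.
U+101C8E → 4-byte form F4 81 B2 8E at offsets 18–21.
U+4A11 → 3-byte form E4 A8 91 at offsets 22–24.
Offset 22 falls in char 7's range; it's byte 1 of E4 A8 91 = 0xE4.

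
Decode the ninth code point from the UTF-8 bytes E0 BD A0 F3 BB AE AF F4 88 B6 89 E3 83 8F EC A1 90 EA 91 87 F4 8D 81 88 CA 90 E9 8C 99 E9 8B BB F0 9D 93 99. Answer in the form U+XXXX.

Offset 0: leading byte 0xE0 = 11100000 → 3-byte char #1 = E0 BD A0.
Offset 3: leading byte 0xF3 = 11110011 → 4-byte char #2 = F3 BB AE AF.
Offset 7: leading byte 0xF4 = 11110100 → 4-byte char #3 = F4 88 B6 89.
Offset 11: leading byte 0xE3 = 11100011 → 3-byte char #4 = E3 83 8F.
Offset 14: leading byte 0xEC = 11101100 → 3-byte char #5 = EC A1 90.
Offset 17: leading byte 0xEA = 11101010 → 3-byte char #6 = EA 91 87.
Offset 20: leading byte 0xF4 = 11110100 → 4-byte char #7 = F4 8D 81 88.
Offset 24: leading byte 0xCA = 11001010 → 2-byte char #8 = CA 90.
Offset 26: leading byte 0xE9 = 11101001 → 3-byte char #9 = E9 8C 99.
Leading byte 0xE9 = 11101001 matches 1110xxxx → 3-byte sequence.
Byte 1: 0xE9 = 11101001, payload 1001 (4 bits).
Byte 2: 0x8C = 10001100 (10xxxxxx ✓), payload 001100.
Byte 3: 0x99 = 10011001 (10xxxxxx ✓), payload 011001.
Concatenate: 1001001100011001 = 0x9319 (16 bits → U+9319).

U+9319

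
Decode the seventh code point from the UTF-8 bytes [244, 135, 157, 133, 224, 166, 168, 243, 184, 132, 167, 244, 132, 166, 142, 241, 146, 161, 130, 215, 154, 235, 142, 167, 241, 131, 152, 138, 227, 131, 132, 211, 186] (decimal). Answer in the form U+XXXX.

Offset 0: leading byte 0xF4 = 11110100 → 4-byte char #1 = F4 87 9D 85.
Offset 4: leading byte 0xE0 = 11100000 → 3-byte char #2 = E0 A6 A8.
Offset 7: leading byte 0xF3 = 11110011 → 4-byte char #3 = F3 B8 84 A7.
Offset 11: leading byte 0xF4 = 11110100 → 4-byte char #4 = F4 84 A6 8E.
Offset 15: leading byte 0xF1 = 11110001 → 4-byte char #5 = F1 92 A1 82.
Offset 19: leading byte 0xD7 = 11010111 → 2-byte char #6 = D7 9A.
Offset 21: leading byte 0xEB = 11101011 → 3-byte char #7 = EB 8E A7.
Leading byte 0xEB = 11101011 matches 1110xxxx → 3-byte sequence.
Byte 1: 0xEB = 11101011, payload 1011 (4 bits).
Byte 2: 0x8E = 10001110 (10xxxxxx ✓), payload 001110.
Byte 3: 0xA7 = 10100111 (10xxxxxx ✓), payload 100111.
Concatenate: 1011001110100111 = 0xB3A7 (16 bits → U+B3A7).

U+B3A7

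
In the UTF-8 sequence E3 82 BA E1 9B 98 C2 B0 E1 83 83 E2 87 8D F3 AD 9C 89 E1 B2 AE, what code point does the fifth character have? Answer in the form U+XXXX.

Offset 0: leading byte 0xE3 = 11100011 → 3-byte char #1 = E3 82 BA.
Offset 3: leading byte 0xE1 = 11100001 → 3-byte char #2 = E1 9B 98.
Offset 6: leading byte 0xC2 = 11000010 → 2-byte char #3 = C2 B0.
Offset 8: leading byte 0xE1 = 11100001 → 3-byte char #4 = E1 83 83.
Offset 11: leading byte 0xE2 = 11100010 → 3-byte char #5 = E2 87 8D.
Leading byte 0xE2 = 11100010 matches 1110xxxx → 3-byte sequence.
Byte 1: 0xE2 = 11100010, payload 0010 (4 bits).
Byte 2: 0x87 = 10000111 (10xxxxxx ✓), payload 000111.
Byte 3: 0x8D = 10001101 (10xxxxxx ✓), payload 001101.
Concatenate: 0010000111001101 = 0x21CD (16 bits → U+21CD).

U+21CD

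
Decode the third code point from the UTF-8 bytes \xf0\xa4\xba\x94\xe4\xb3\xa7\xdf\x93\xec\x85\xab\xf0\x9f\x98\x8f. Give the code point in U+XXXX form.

U+07D3

Offset 0: leading byte 0xF0 = 11110000 → 4-byte char #1 = F0 A4 BA 94.
Offset 4: leading byte 0xE4 = 11100100 → 3-byte char #2 = E4 B3 A7.
Offset 7: leading byte 0xDF = 11011111 → 2-byte char #3 = DF 93.
Leading byte 0xDF = 11011111 matches 110xxxxx → 2-byte sequence.
Byte 1: 0xDF = 11011111, payload 11111 (5 bits).
Byte 2: 0x93 = 10010011 (10xxxxxx ✓), payload 010011.
Concatenate: 11111010011 = 0x7D3 (11 bits → U+07D3).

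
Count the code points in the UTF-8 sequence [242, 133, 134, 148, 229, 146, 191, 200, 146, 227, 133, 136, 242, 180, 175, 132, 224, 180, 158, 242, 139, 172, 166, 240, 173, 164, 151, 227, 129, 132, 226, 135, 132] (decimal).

Byte at offset 0: 0xF2 = 11110010 → 4-byte char (#1). Advance 4.
Byte at offset 4: 0xE5 = 11100101 → 3-byte char (#2). Advance 3.
Byte at offset 7: 0xC8 = 11001000 → 2-byte char (#3). Advance 2.
Byte at offset 9: 0xE3 = 11100011 → 3-byte char (#4). Advance 3.
Byte at offset 12: 0xF2 = 11110010 → 4-byte char (#5). Advance 4.
Byte at offset 16: 0xE0 = 11100000 → 3-byte char (#6). Advance 3.
Byte at offset 19: 0xF2 = 11110010 → 4-byte char (#7). Advance 4.
Byte at offset 23: 0xF0 = 11110000 → 4-byte char (#8). Advance 4.
Byte at offset 27: 0xE3 = 11100011 → 3-byte char (#9). Advance 3.
Byte at offset 30: 0xE2 = 11100010 → 3-byte char (#10). Advance 3.
Reached end at offset 33 after 10 code points.

10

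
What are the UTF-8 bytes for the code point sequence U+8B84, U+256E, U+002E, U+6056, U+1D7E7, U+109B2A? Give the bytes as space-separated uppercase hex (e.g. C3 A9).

E8 AE 84 E2 95 AE 2E E6 81 96 F0 9D 9F A7 F4 89 AC AA

U+8B84: 3-byte form → E8 AE 84.
U+256E: 3-byte form → E2 95 AE.
U+002E: 1-byte form → 2E.
U+6056: 3-byte form → E6 81 96.
U+1D7E7: 4-byte form → F0 9D 9F A7.
U+109B2A: 4-byte form → F4 89 AC AA.
Concatenated (18 bytes): E8 AE 84 E2 95 AE 2E E6 81 96 F0 9D 9F A7 F4 89 AC AA.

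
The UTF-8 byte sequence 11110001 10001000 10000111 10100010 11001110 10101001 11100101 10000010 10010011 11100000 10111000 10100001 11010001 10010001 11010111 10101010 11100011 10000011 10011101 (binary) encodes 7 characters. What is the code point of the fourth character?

Offset 0: leading byte 0xF1 = 11110001 → 4-byte char #1 = F1 88 87 A2.
Offset 4: leading byte 0xCE = 11001110 → 2-byte char #2 = CE A9.
Offset 6: leading byte 0xE5 = 11100101 → 3-byte char #3 = E5 82 93.
Offset 9: leading byte 0xE0 = 11100000 → 3-byte char #4 = E0 B8 A1.
Leading byte 0xE0 = 11100000 matches 1110xxxx → 3-byte sequence.
Byte 1: 0xE0 = 11100000, payload 0000 (4 bits).
Byte 2: 0xB8 = 10111000 (10xxxxxx ✓), payload 111000.
Byte 3: 0xA1 = 10100001 (10xxxxxx ✓), payload 100001.
Concatenate: 0000111000100001 = 0xE21 (16 bits → U+0E21).

U+0E21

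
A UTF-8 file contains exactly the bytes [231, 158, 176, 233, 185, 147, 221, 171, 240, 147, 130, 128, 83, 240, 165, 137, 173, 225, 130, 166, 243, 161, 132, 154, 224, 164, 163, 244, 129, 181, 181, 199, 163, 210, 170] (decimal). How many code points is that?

Byte at offset 0: 0xE7 = 11100111 → 3-byte char (#1). Advance 3.
Byte at offset 3: 0xE9 = 11101001 → 3-byte char (#2). Advance 3.
Byte at offset 6: 0xDD = 11011101 → 2-byte char (#3). Advance 2.
Byte at offset 8: 0xF0 = 11110000 → 4-byte char (#4). Advance 4.
Byte at offset 12: 0x53 = 01010011 → 1-byte char (#5). Advance 1.
Byte at offset 13: 0xF0 = 11110000 → 4-byte char (#6). Advance 4.
Byte at offset 17: 0xE1 = 11100001 → 3-byte char (#7). Advance 3.
Byte at offset 20: 0xF3 = 11110011 → 4-byte char (#8). Advance 4.
Byte at offset 24: 0xE0 = 11100000 → 3-byte char (#9). Advance 3.
Byte at offset 27: 0xF4 = 11110100 → 4-byte char (#10). Advance 4.
Byte at offset 31: 0xC7 = 11000111 → 2-byte char (#11). Advance 2.
Byte at offset 33: 0xD2 = 11010010 → 2-byte char (#12). Advance 2.
Reached end at offset 35 after 12 code points.

12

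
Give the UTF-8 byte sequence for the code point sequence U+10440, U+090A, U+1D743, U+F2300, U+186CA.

U+10440: 4-byte form → F0 90 91 80.
U+090A: 3-byte form → E0 A4 8A.
U+1D743: 4-byte form → F0 9D 9D 83.
U+F2300: 4-byte form → F3 B2 8C 80.
U+186CA: 4-byte form → F0 98 9B 8A.
Concatenated (19 bytes): F0 90 91 80 E0 A4 8A F0 9D 9D 83 F3 B2 8C 80 F0 98 9B 8A.

F0 90 91 80 E0 A4 8A F0 9D 9D 83 F3 B2 8C 80 F0 98 9B 8A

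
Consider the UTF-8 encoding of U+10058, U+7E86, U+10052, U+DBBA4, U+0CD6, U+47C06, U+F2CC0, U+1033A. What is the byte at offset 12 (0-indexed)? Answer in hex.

U+10058 → 4-byte form F0 90 81 98 at offsets 0–3.
U+7E86 → 3-byte form E7 BA 86 at offsets 4–6.
U+10052 → 4-byte form F0 90 81 92 at offsets 7–10.
U+DBBA4 → 4-byte form F3 9B AE A4 at offsets 11–14.
Offset 12 falls in char 4's range; it's byte 2 of F3 9B AE A4 = 0x9B.

0x9B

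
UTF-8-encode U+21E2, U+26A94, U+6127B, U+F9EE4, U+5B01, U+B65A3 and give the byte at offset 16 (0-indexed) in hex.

0xAC

U+21E2 → 3-byte form E2 87 A2 at offsets 0–2.
U+26A94 → 4-byte form F0 A6 AA 94 at offsets 3–6.
U+6127B → 4-byte form F1 A1 89 BB at offsets 7–10.
U+F9EE4 → 4-byte form F3 B9 BB A4 at offsets 11–14.
U+5B01 → 3-byte form E5 AC 81 at offsets 15–17.
Offset 16 falls in char 5's range; it's byte 2 of E5 AC 81 = 0xAC.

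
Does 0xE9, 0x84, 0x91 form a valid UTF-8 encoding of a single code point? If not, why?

Leading byte 0xE9 = 11101001 → 3-byte form.
Continuation bytes 0x84=10000100, 0x91=10010001 all match 10xxxxxx.
Decoded value 0x9111 is ≥ 0x800 (shortest form) and not a surrogate.

valid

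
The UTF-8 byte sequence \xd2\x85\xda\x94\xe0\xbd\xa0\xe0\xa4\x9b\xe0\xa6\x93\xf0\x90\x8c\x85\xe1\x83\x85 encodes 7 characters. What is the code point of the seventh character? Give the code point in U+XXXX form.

U+10C5

Offset 0: leading byte 0xD2 = 11010010 → 2-byte char #1 = D2 85.
Offset 2: leading byte 0xDA = 11011010 → 2-byte char #2 = DA 94.
Offset 4: leading byte 0xE0 = 11100000 → 3-byte char #3 = E0 BD A0.
Offset 7: leading byte 0xE0 = 11100000 → 3-byte char #4 = E0 A4 9B.
Offset 10: leading byte 0xE0 = 11100000 → 3-byte char #5 = E0 A6 93.
Offset 13: leading byte 0xF0 = 11110000 → 4-byte char #6 = F0 90 8C 85.
Offset 17: leading byte 0xE1 = 11100001 → 3-byte char #7 = E1 83 85.
Leading byte 0xE1 = 11100001 matches 1110xxxx → 3-byte sequence.
Byte 1: 0xE1 = 11100001, payload 0001 (4 bits).
Byte 2: 0x83 = 10000011 (10xxxxxx ✓), payload 000011.
Byte 3: 0x85 = 10000101 (10xxxxxx ✓), payload 000101.
Concatenate: 0001000011000101 = 0x10C5 (16 bits → U+10C5).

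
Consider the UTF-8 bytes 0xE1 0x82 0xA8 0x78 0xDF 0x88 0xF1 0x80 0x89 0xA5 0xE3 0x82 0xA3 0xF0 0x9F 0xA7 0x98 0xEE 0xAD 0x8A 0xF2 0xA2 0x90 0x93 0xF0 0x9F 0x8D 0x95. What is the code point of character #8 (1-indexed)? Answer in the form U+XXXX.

U+A2413

Offset 0: leading byte 0xE1 = 11100001 → 3-byte char #1 = E1 82 A8.
Offset 3: leading byte 0x78 = 01111000 → 1-byte char #2 = 78.
Offset 4: leading byte 0xDF = 11011111 → 2-byte char #3 = DF 88.
Offset 6: leading byte 0xF1 = 11110001 → 4-byte char #4 = F1 80 89 A5.
Offset 10: leading byte 0xE3 = 11100011 → 3-byte char #5 = E3 82 A3.
Offset 13: leading byte 0xF0 = 11110000 → 4-byte char #6 = F0 9F A7 98.
Offset 17: leading byte 0xEE = 11101110 → 3-byte char #7 = EE AD 8A.
Offset 20: leading byte 0xF2 = 11110010 → 4-byte char #8 = F2 A2 90 93.
Leading byte 0xF2 = 11110010 matches 11110xxx → 4-byte sequence.
Byte 1: 0xF2 = 11110010, payload 010 (3 bits).
Byte 2: 0xA2 = 10100010 (10xxxxxx ✓), payload 100010.
Byte 3: 0x90 = 10010000 (10xxxxxx ✓), payload 010000.
Byte 4: 0x93 = 10010011 (10xxxxxx ✓), payload 010011.
Concatenate: 010100010010000010011 = 0xA2413 (21 bits → U+A2413).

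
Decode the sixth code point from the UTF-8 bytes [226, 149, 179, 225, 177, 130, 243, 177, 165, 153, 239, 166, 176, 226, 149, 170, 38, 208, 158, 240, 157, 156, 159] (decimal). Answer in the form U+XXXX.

Offset 0: leading byte 0xE2 = 11100010 → 3-byte char #1 = E2 95 B3.
Offset 3: leading byte 0xE1 = 11100001 → 3-byte char #2 = E1 B1 82.
Offset 6: leading byte 0xF3 = 11110011 → 4-byte char #3 = F3 B1 A5 99.
Offset 10: leading byte 0xEF = 11101111 → 3-byte char #4 = EF A6 B0.
Offset 13: leading byte 0xE2 = 11100010 → 3-byte char #5 = E2 95 AA.
Offset 16: leading byte 0x26 = 00100110 → 1-byte char #6 = 26.
Leading byte 0x26 = 00100110 matches 0xxxxxxx → 1-byte sequence.
Byte 1: 0x26 = 00100110, payload 0100110 (7 bits).
Concatenate: 0100110 = 0x26 (7 bits → U+0026).

U+0026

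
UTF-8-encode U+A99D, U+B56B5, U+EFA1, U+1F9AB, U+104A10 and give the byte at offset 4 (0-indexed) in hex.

0xB5

U+A99D → 3-byte form EA A6 9D at offsets 0–2.
U+B56B5 → 4-byte form F2 B5 9A B5 at offsets 3–6.
Offset 4 falls in char 2's range; it's byte 2 of F2 B5 9A B5 = 0xB5.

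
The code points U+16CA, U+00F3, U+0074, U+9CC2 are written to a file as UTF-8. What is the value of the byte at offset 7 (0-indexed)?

U+16CA → 3-byte form E1 9B 8A at offsets 0–2.
U+00F3 → 2-byte form C3 B3 at offsets 3–4.
U+0074 → 1-byte form 74 at offsets 5–5.
U+9CC2 → 3-byte form E9 B3 82 at offsets 6–8.
Offset 7 falls in char 4's range; it's byte 2 of E9 B3 82 = 0xB3.

0xB3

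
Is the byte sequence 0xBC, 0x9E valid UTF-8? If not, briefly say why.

Byte 0xBC = 10111100 has the form 10xxxxxx — a continuation byte — but there is no preceding leading byte.

invalid (continuation byte with no leading byte)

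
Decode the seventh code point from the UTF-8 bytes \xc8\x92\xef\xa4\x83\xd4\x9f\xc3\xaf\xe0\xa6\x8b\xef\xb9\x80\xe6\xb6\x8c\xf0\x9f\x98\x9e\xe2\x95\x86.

U+6D8C

Offset 0: leading byte 0xC8 = 11001000 → 2-byte char #1 = C8 92.
Offset 2: leading byte 0xEF = 11101111 → 3-byte char #2 = EF A4 83.
Offset 5: leading byte 0xD4 = 11010100 → 2-byte char #3 = D4 9F.
Offset 7: leading byte 0xC3 = 11000011 → 2-byte char #4 = C3 AF.
Offset 9: leading byte 0xE0 = 11100000 → 3-byte char #5 = E0 A6 8B.
Offset 12: leading byte 0xEF = 11101111 → 3-byte char #6 = EF B9 80.
Offset 15: leading byte 0xE6 = 11100110 → 3-byte char #7 = E6 B6 8C.
Leading byte 0xE6 = 11100110 matches 1110xxxx → 3-byte sequence.
Byte 1: 0xE6 = 11100110, payload 0110 (4 bits).
Byte 2: 0xB6 = 10110110 (10xxxxxx ✓), payload 110110.
Byte 3: 0x8C = 10001100 (10xxxxxx ✓), payload 001100.
Concatenate: 0110110110001100 = 0x6D8C (16 bits → U+6D8C).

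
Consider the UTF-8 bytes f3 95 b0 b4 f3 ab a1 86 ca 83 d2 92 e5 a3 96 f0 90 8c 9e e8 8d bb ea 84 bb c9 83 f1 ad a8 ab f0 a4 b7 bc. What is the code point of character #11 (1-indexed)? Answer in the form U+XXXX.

U+24DFC

Offset 0: leading byte 0xF3 = 11110011 → 4-byte char #1 = F3 95 B0 B4.
Offset 4: leading byte 0xF3 = 11110011 → 4-byte char #2 = F3 AB A1 86.
Offset 8: leading byte 0xCA = 11001010 → 2-byte char #3 = CA 83.
Offset 10: leading byte 0xD2 = 11010010 → 2-byte char #4 = D2 92.
Offset 12: leading byte 0xE5 = 11100101 → 3-byte char #5 = E5 A3 96.
Offset 15: leading byte 0xF0 = 11110000 → 4-byte char #6 = F0 90 8C 9E.
Offset 19: leading byte 0xE8 = 11101000 → 3-byte char #7 = E8 8D BB.
Offset 22: leading byte 0xEA = 11101010 → 3-byte char #8 = EA 84 BB.
Offset 25: leading byte 0xC9 = 11001001 → 2-byte char #9 = C9 83.
Offset 27: leading byte 0xF1 = 11110001 → 4-byte char #10 = F1 AD A8 AB.
Offset 31: leading byte 0xF0 = 11110000 → 4-byte char #11 = F0 A4 B7 BC.
Leading byte 0xF0 = 11110000 matches 11110xxx → 4-byte sequence.
Byte 1: 0xF0 = 11110000, payload 000 (3 bits).
Byte 2: 0xA4 = 10100100 (10xxxxxx ✓), payload 100100.
Byte 3: 0xB7 = 10110111 (10xxxxxx ✓), payload 110111.
Byte 4: 0xBC = 10111100 (10xxxxxx ✓), payload 111100.
Concatenate: 000100100110111111100 = 0x24DFC (21 bits → U+24DFC).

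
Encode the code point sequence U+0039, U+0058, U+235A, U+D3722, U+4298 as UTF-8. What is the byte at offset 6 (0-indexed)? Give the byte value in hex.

0x93

U+0039 → 1-byte form 39 at offsets 0–0.
U+0058 → 1-byte form 58 at offsets 1–1.
U+235A → 3-byte form E2 8D 9A at offsets 2–4.
U+D3722 → 4-byte form F3 93 9C A2 at offsets 5–8.
Offset 6 falls in char 4's range; it's byte 2 of F3 93 9C A2 = 0x93.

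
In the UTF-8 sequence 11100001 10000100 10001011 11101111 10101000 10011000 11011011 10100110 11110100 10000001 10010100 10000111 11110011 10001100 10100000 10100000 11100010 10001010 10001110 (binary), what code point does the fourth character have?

U+101507

Offset 0: leading byte 0xE1 = 11100001 → 3-byte char #1 = E1 84 8B.
Offset 3: leading byte 0xEF = 11101111 → 3-byte char #2 = EF A8 98.
Offset 6: leading byte 0xDB = 11011011 → 2-byte char #3 = DB A6.
Offset 8: leading byte 0xF4 = 11110100 → 4-byte char #4 = F4 81 94 87.
Leading byte 0xF4 = 11110100 matches 11110xxx → 4-byte sequence.
Byte 1: 0xF4 = 11110100, payload 100 (3 bits).
Byte 2: 0x81 = 10000001 (10xxxxxx ✓), payload 000001.
Byte 3: 0x94 = 10010100 (10xxxxxx ✓), payload 010100.
Byte 4: 0x87 = 10000111 (10xxxxxx ✓), payload 000111.
Concatenate: 100000001010100000111 = 0x101507 (21 bits → U+101507).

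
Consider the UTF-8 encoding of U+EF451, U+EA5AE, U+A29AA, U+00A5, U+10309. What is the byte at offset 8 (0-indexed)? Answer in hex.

U+EF451 → 4-byte form F3 AF 91 91 at offsets 0–3.
U+EA5AE → 4-byte form F3 AA 96 AE at offsets 4–7.
U+A29AA → 4-byte form F2 A2 A6 AA at offsets 8–11.
Offset 8 falls in char 3's range; it's byte 1 of F2 A2 A6 AA = 0xF2.

0xF2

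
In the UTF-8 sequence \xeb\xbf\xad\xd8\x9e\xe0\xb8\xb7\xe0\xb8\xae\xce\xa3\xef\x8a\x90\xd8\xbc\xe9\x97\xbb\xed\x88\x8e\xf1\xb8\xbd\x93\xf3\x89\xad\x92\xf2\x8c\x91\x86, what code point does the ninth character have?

Offset 0: leading byte 0xEB = 11101011 → 3-byte char #1 = EB BF AD.
Offset 3: leading byte 0xD8 = 11011000 → 2-byte char #2 = D8 9E.
Offset 5: leading byte 0xE0 = 11100000 → 3-byte char #3 = E0 B8 B7.
Offset 8: leading byte 0xE0 = 11100000 → 3-byte char #4 = E0 B8 AE.
Offset 11: leading byte 0xCE = 11001110 → 2-byte char #5 = CE A3.
Offset 13: leading byte 0xEF = 11101111 → 3-byte char #6 = EF 8A 90.
Offset 16: leading byte 0xD8 = 11011000 → 2-byte char #7 = D8 BC.
Offset 18: leading byte 0xE9 = 11101001 → 3-byte char #8 = E9 97 BB.
Offset 21: leading byte 0xED = 11101101 → 3-byte char #9 = ED 88 8E.
Leading byte 0xED = 11101101 matches 1110xxxx → 3-byte sequence.
Byte 1: 0xED = 11101101, payload 1101 (4 bits).
Byte 2: 0x88 = 10001000 (10xxxxxx ✓), payload 001000.
Byte 3: 0x8E = 10001110 (10xxxxxx ✓), payload 001110.
Concatenate: 1101001000001110 = 0xD20E (16 bits → U+D20E).

U+D20E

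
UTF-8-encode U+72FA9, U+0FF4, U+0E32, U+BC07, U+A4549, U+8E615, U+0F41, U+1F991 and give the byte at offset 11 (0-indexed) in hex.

0xB0

U+72FA9 → 4-byte form F1 B2 BE A9 at offsets 0–3.
U+0FF4 → 3-byte form E0 BF B4 at offsets 4–6.
U+0E32 → 3-byte form E0 B8 B2 at offsets 7–9.
U+BC07 → 3-byte form EB B0 87 at offsets 10–12.
Offset 11 falls in char 4's range; it's byte 2 of EB B0 87 = 0xB0.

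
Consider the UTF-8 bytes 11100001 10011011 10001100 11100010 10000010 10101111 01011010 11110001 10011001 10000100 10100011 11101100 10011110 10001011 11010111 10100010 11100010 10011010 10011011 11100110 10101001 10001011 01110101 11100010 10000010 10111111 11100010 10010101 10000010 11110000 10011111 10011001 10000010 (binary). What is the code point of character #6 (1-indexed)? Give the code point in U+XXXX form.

U+05E2

Offset 0: leading byte 0xE1 = 11100001 → 3-byte char #1 = E1 9B 8C.
Offset 3: leading byte 0xE2 = 11100010 → 3-byte char #2 = E2 82 AF.
Offset 6: leading byte 0x5A = 01011010 → 1-byte char #3 = 5A.
Offset 7: leading byte 0xF1 = 11110001 → 4-byte char #4 = F1 99 84 A3.
Offset 11: leading byte 0xEC = 11101100 → 3-byte char #5 = EC 9E 8B.
Offset 14: leading byte 0xD7 = 11010111 → 2-byte char #6 = D7 A2.
Leading byte 0xD7 = 11010111 matches 110xxxxx → 2-byte sequence.
Byte 1: 0xD7 = 11010111, payload 10111 (5 bits).
Byte 2: 0xA2 = 10100010 (10xxxxxx ✓), payload 100010.
Concatenate: 10111100010 = 0x5E2 (11 bits → U+05E2).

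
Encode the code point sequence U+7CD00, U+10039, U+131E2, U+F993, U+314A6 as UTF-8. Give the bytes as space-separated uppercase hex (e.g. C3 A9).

F1 BC B4 80 F0 90 80 B9 F0 93 87 A2 EF A6 93 F0 B1 92 A6

U+7CD00: 4-byte form → F1 BC B4 80.
U+10039: 4-byte form → F0 90 80 B9.
U+131E2: 4-byte form → F0 93 87 A2.
U+F993: 3-byte form → EF A6 93.
U+314A6: 4-byte form → F0 B1 92 A6.
Concatenated (19 bytes): F1 BC B4 80 F0 90 80 B9 F0 93 87 A2 EF A6 93 F0 B1 92 A6.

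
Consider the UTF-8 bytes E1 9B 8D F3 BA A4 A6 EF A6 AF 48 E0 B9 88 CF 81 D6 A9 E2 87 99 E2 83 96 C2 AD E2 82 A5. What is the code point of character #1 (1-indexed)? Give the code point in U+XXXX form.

U+16CD

Offset 0: leading byte 0xE1 = 11100001 → 3-byte char #1 = E1 9B 8D.
Leading byte 0xE1 = 11100001 matches 1110xxxx → 3-byte sequence.
Byte 1: 0xE1 = 11100001, payload 0001 (4 bits).
Byte 2: 0x9B = 10011011 (10xxxxxx ✓), payload 011011.
Byte 3: 0x8D = 10001101 (10xxxxxx ✓), payload 001101.
Concatenate: 0001011011001101 = 0x16CD (16 bits → U+16CD).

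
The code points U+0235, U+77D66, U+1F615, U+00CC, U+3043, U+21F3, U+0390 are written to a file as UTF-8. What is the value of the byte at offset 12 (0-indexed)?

0xE3

U+0235 → 2-byte form C8 B5 at offsets 0–1.
U+77D66 → 4-byte form F1 B7 B5 A6 at offsets 2–5.
U+1F615 → 4-byte form F0 9F 98 95 at offsets 6–9.
U+00CC → 2-byte form C3 8C at offsets 10–11.
U+3043 → 3-byte form E3 81 83 at offsets 12–14.
Offset 12 falls in char 5's range; it's byte 1 of E3 81 83 = 0xE3.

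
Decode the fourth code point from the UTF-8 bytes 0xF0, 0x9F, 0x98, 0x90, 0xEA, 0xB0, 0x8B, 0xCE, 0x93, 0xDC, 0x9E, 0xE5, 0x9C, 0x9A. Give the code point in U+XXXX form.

U+071E

Offset 0: leading byte 0xF0 = 11110000 → 4-byte char #1 = F0 9F 98 90.
Offset 4: leading byte 0xEA = 11101010 → 3-byte char #2 = EA B0 8B.
Offset 7: leading byte 0xCE = 11001110 → 2-byte char #3 = CE 93.
Offset 9: leading byte 0xDC = 11011100 → 2-byte char #4 = DC 9E.
Leading byte 0xDC = 11011100 matches 110xxxxx → 2-byte sequence.
Byte 1: 0xDC = 11011100, payload 11100 (5 bits).
Byte 2: 0x9E = 10011110 (10xxxxxx ✓), payload 011110.
Concatenate: 11100011110 = 0x71E (11 bits → U+071E).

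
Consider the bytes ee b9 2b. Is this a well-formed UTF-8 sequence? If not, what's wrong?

Leading byte 0xEE = 11101110 → 3-byte form.
Byte 3 is 0x2B = 00101011, which is not 10xxxxxx — expected a continuation byte.

invalid (non-continuation byte where continuation expected)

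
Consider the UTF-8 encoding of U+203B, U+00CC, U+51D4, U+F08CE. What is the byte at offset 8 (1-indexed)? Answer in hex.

1-indexed offset 8 is 0-indexed offset 7.
U+203B → 3-byte form E2 80 BB at offsets 0–2.
U+00CC → 2-byte form C3 8C at offsets 3–4.
U+51D4 → 3-byte form E5 87 94 at offsets 5–7.
Offset 7 falls in char 3's range; it's byte 3 of E5 87 94 = 0x94.

0x94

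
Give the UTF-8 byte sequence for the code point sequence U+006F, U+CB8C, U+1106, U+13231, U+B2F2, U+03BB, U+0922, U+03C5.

6F EC AE 8C E1 84 86 F0 93 88 B1 EB 8B B2 CE BB E0 A4 A2 CF 85

U+006F: 1-byte form → 6F.
U+CB8C: 3-byte form → EC AE 8C.
U+1106: 3-byte form → E1 84 86.
U+13231: 4-byte form → F0 93 88 B1.
U+B2F2: 3-byte form → EB 8B B2.
U+03BB: 2-byte form → CE BB.
U+0922: 3-byte form → E0 A4 A2.
U+03C5: 2-byte form → CF 85.
Concatenated (21 bytes): 6F EC AE 8C E1 84 86 F0 93 88 B1 EB 8B B2 CE BB E0 A4 A2 CF 85.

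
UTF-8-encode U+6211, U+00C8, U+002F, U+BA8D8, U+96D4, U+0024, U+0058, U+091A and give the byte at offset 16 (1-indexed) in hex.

0xE0

1-indexed offset 16 is 0-indexed offset 15.
U+6211 → 3-byte form E6 88 91 at offsets 0–2.
U+00C8 → 2-byte form C3 88 at offsets 3–4.
U+002F → 1-byte form 2F at offsets 5–5.
U+BA8D8 → 4-byte form F2 BA A3 98 at offsets 6–9.
U+96D4 → 3-byte form E9 9B 94 at offsets 10–12.
U+0024 → 1-byte form 24 at offsets 13–13.
U+0058 → 1-byte form 58 at offsets 14–14.
U+091A → 3-byte form E0 A4 9A at offsets 15–17.
Offset 15 falls in char 8's range; it's byte 1 of E0 A4 9A = 0xE0.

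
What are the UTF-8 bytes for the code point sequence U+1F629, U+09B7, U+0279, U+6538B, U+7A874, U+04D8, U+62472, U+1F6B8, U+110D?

U+1F629: 4-byte form → F0 9F 98 A9.
U+09B7: 3-byte form → E0 A6 B7.
U+0279: 2-byte form → C9 B9.
U+6538B: 4-byte form → F1 A5 8E 8B.
U+7A874: 4-byte form → F1 BA A1 B4.
U+04D8: 2-byte form → D3 98.
U+62472: 4-byte form → F1 A2 91 B2.
U+1F6B8: 4-byte form → F0 9F 9A B8.
U+110D: 3-byte form → E1 84 8D.
Concatenated (30 bytes): F0 9F 98 A9 E0 A6 B7 C9 B9 F1 A5 8E 8B F1 BA A1 B4 D3 98 F1 A2 91 B2 F0 9F 9A B8 E1 84 8D.

F0 9F 98 A9 E0 A6 B7 C9 B9 F1 A5 8E 8B F1 BA A1 B4 D3 98 F1 A2 91 B2 F0 9F 9A B8 E1 84 8D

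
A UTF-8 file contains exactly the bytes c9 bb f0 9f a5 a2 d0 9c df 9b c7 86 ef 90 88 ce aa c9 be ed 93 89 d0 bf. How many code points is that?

Byte at offset 0: 0xC9 = 11001001 → 2-byte char (#1). Advance 2.
Byte at offset 2: 0xF0 = 11110000 → 4-byte char (#2). Advance 4.
Byte at offset 6: 0xD0 = 11010000 → 2-byte char (#3). Advance 2.
Byte at offset 8: 0xDF = 11011111 → 2-byte char (#4). Advance 2.
Byte at offset 10: 0xC7 = 11000111 → 2-byte char (#5). Advance 2.
Byte at offset 12: 0xEF = 11101111 → 3-byte char (#6). Advance 3.
Byte at offset 15: 0xCE = 11001110 → 2-byte char (#7). Advance 2.
Byte at offset 17: 0xC9 = 11001001 → 2-byte char (#8). Advance 2.
Byte at offset 19: 0xED = 11101101 → 3-byte char (#9). Advance 3.
Byte at offset 22: 0xD0 = 11010000 → 2-byte char (#10). Advance 2.
Reached end at offset 24 after 10 code points.

10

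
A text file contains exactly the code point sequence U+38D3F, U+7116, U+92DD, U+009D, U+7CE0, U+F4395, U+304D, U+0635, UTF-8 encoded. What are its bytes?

U+38D3F: 4-byte form → F0 B8 B4 BF.
U+7116: 3-byte form → E7 84 96.
U+92DD: 3-byte form → E9 8B 9D.
U+009D: 2-byte form → C2 9D.
U+7CE0: 3-byte form → E7 B3 A0.
U+F4395: 4-byte form → F3 B4 8E 95.
U+304D: 3-byte form → E3 81 8D.
U+0635: 2-byte form → D8 B5.
Concatenated (24 bytes): F0 B8 B4 BF E7 84 96 E9 8B 9D C2 9D E7 B3 A0 F3 B4 8E 95 E3 81 8D D8 B5.

F0 B8 B4 BF E7 84 96 E9 8B 9D C2 9D E7 B3 A0 F3 B4 8E 95 E3 81 8D D8 B5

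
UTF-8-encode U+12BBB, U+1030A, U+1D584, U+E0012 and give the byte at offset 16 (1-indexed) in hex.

0x92

1-indexed offset 16 is 0-indexed offset 15.
U+12BBB → 4-byte form F0 92 AE BB at offsets 0–3.
U+1030A → 4-byte form F0 90 8C 8A at offsets 4–7.
U+1D584 → 4-byte form F0 9D 96 84 at offsets 8–11.
U+E0012 → 4-byte form F3 A0 80 92 at offsets 12–15.
Offset 15 falls in char 4's range; it's byte 4 of F3 A0 80 92 = 0x92.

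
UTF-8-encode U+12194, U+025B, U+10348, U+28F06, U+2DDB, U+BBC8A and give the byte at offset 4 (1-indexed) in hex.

1-indexed offset 4 is 0-indexed offset 3.
U+12194 → 4-byte form F0 92 86 94 at offsets 0–3.
Offset 3 falls in char 1's range; it's byte 4 of F0 92 86 94 = 0x94.

0x94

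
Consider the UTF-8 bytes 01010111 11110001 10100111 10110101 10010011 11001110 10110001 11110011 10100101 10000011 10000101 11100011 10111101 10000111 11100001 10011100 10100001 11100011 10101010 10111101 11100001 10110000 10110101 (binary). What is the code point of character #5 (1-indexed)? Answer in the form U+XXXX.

U+3F47

Offset 0: leading byte 0x57 = 01010111 → 1-byte char #1 = 57.
Offset 1: leading byte 0xF1 = 11110001 → 4-byte char #2 = F1 A7 B5 93.
Offset 5: leading byte 0xCE = 11001110 → 2-byte char #3 = CE B1.
Offset 7: leading byte 0xF3 = 11110011 → 4-byte char #4 = F3 A5 83 85.
Offset 11: leading byte 0xE3 = 11100011 → 3-byte char #5 = E3 BD 87.
Leading byte 0xE3 = 11100011 matches 1110xxxx → 3-byte sequence.
Byte 1: 0xE3 = 11100011, payload 0011 (4 bits).
Byte 2: 0xBD = 10111101 (10xxxxxx ✓), payload 111101.
Byte 3: 0x87 = 10000111 (10xxxxxx ✓), payload 000111.
Concatenate: 0011111101000111 = 0x3F47 (16 bits → U+3F47).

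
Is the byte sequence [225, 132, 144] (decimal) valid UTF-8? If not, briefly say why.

Leading byte 0xE1 = 11100001 → 3-byte form.
Continuation bytes 0x84=10000100, 0x90=10010000 all match 10xxxxxx.
Decoded value 0x1110 is ≥ 0x800 (shortest form) and not a surrogate.

valid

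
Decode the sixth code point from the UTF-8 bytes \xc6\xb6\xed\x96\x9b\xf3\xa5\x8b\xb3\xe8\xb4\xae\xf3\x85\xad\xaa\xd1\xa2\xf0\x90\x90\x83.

Offset 0: leading byte 0xC6 = 11000110 → 2-byte char #1 = C6 B6.
Offset 2: leading byte 0xED = 11101101 → 3-byte char #2 = ED 96 9B.
Offset 5: leading byte 0xF3 = 11110011 → 4-byte char #3 = F3 A5 8B B3.
Offset 9: leading byte 0xE8 = 11101000 → 3-byte char #4 = E8 B4 AE.
Offset 12: leading byte 0xF3 = 11110011 → 4-byte char #5 = F3 85 AD AA.
Offset 16: leading byte 0xD1 = 11010001 → 2-byte char #6 = D1 A2.
Leading byte 0xD1 = 11010001 matches 110xxxxx → 2-byte sequence.
Byte 1: 0xD1 = 11010001, payload 10001 (5 bits).
Byte 2: 0xA2 = 10100010 (10xxxxxx ✓), payload 100010.
Concatenate: 10001100010 = 0x462 (11 bits → U+0462).

U+0462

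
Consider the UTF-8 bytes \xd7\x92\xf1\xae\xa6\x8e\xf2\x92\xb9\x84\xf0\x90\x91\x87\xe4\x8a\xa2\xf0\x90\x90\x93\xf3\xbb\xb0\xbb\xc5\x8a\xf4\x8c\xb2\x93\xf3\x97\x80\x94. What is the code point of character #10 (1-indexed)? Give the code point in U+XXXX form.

U+D7014

Offset 0: leading byte 0xD7 = 11010111 → 2-byte char #1 = D7 92.
Offset 2: leading byte 0xF1 = 11110001 → 4-byte char #2 = F1 AE A6 8E.
Offset 6: leading byte 0xF2 = 11110010 → 4-byte char #3 = F2 92 B9 84.
Offset 10: leading byte 0xF0 = 11110000 → 4-byte char #4 = F0 90 91 87.
Offset 14: leading byte 0xE4 = 11100100 → 3-byte char #5 = E4 8A A2.
Offset 17: leading byte 0xF0 = 11110000 → 4-byte char #6 = F0 90 90 93.
Offset 21: leading byte 0xF3 = 11110011 → 4-byte char #7 = F3 BB B0 BB.
Offset 25: leading byte 0xC5 = 11000101 → 2-byte char #8 = C5 8A.
Offset 27: leading byte 0xF4 = 11110100 → 4-byte char #9 = F4 8C B2 93.
Offset 31: leading byte 0xF3 = 11110011 → 4-byte char #10 = F3 97 80 94.
Leading byte 0xF3 = 11110011 matches 11110xxx → 4-byte sequence.
Byte 1: 0xF3 = 11110011, payload 011 (3 bits).
Byte 2: 0x97 = 10010111 (10xxxxxx ✓), payload 010111.
Byte 3: 0x80 = 10000000 (10xxxxxx ✓), payload 000000.
Byte 4: 0x94 = 10010100 (10xxxxxx ✓), payload 010100.
Concatenate: 011010111000000010100 = 0xD7014 (21 bits → U+D7014).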